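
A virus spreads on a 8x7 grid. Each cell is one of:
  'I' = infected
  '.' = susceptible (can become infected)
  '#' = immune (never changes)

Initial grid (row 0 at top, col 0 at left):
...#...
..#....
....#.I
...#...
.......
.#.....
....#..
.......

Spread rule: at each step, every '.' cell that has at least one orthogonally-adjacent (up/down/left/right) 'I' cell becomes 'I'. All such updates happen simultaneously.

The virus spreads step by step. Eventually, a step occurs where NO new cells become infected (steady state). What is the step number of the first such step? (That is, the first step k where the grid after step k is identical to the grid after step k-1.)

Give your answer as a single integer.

Answer: 12

Derivation:
Step 0 (initial): 1 infected
Step 1: +3 new -> 4 infected
Step 2: +4 new -> 8 infected
Step 3: +5 new -> 13 infected
Step 4: +5 new -> 18 infected
Step 5: +5 new -> 23 infected
Step 6: +4 new -> 27 infected
Step 7: +6 new -> 33 infected
Step 8: +6 new -> 39 infected
Step 9: +6 new -> 45 infected
Step 10: +4 new -> 49 infected
Step 11: +1 new -> 50 infected
Step 12: +0 new -> 50 infected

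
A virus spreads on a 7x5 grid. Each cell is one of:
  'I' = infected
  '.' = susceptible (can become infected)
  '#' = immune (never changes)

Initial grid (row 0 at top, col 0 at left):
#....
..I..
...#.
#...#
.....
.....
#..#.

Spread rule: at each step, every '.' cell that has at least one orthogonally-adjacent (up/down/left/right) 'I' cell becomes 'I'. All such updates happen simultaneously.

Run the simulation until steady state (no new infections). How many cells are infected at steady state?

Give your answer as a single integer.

Answer: 29

Derivation:
Step 0 (initial): 1 infected
Step 1: +4 new -> 5 infected
Step 2: +6 new -> 11 infected
Step 3: +6 new -> 17 infected
Step 4: +3 new -> 20 infected
Step 5: +5 new -> 25 infected
Step 6: +3 new -> 28 infected
Step 7: +1 new -> 29 infected
Step 8: +0 new -> 29 infected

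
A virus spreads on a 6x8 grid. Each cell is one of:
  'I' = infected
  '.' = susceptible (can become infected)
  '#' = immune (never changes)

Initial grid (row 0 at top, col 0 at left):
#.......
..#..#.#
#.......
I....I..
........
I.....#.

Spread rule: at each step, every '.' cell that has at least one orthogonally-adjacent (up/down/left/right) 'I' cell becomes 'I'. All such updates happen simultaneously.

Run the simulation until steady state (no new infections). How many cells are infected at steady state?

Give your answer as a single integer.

Answer: 42

Derivation:
Step 0 (initial): 3 infected
Step 1: +7 new -> 10 infected
Step 2: +11 new -> 21 infected
Step 3: +11 new -> 32 infected
Step 4: +6 new -> 38 infected
Step 5: +4 new -> 42 infected
Step 6: +0 new -> 42 infected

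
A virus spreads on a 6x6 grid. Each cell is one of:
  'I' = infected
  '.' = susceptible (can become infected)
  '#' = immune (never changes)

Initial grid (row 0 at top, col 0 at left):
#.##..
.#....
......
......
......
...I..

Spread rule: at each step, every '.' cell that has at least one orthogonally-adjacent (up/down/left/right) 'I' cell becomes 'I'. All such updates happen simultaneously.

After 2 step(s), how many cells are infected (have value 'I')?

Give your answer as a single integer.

Step 0 (initial): 1 infected
Step 1: +3 new -> 4 infected
Step 2: +5 new -> 9 infected

Answer: 9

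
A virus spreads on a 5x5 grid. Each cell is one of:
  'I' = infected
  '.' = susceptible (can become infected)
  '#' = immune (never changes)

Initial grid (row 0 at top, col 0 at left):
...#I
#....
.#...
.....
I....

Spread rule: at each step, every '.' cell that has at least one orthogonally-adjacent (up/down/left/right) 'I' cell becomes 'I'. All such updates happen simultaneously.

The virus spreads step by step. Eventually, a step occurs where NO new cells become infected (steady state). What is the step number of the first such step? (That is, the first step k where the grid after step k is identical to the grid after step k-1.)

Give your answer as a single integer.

Answer: 7

Derivation:
Step 0 (initial): 2 infected
Step 1: +3 new -> 5 infected
Step 2: +5 new -> 10 infected
Step 3: +5 new -> 15 infected
Step 4: +5 new -> 20 infected
Step 5: +1 new -> 21 infected
Step 6: +1 new -> 22 infected
Step 7: +0 new -> 22 infected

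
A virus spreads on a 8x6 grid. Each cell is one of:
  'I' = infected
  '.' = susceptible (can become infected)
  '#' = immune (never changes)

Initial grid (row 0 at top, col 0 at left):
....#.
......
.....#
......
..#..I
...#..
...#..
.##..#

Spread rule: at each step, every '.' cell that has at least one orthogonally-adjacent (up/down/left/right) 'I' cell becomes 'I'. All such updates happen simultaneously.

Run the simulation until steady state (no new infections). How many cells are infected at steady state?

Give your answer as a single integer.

Step 0 (initial): 1 infected
Step 1: +3 new -> 4 infected
Step 2: +4 new -> 8 infected
Step 3: +3 new -> 11 infected
Step 4: +4 new -> 15 infected
Step 5: +5 new -> 20 infected
Step 6: +6 new -> 26 infected
Step 7: +5 new -> 31 infected
Step 8: +5 new -> 36 infected
Step 9: +3 new -> 39 infected
Step 10: +1 new -> 40 infected
Step 11: +0 new -> 40 infected

Answer: 40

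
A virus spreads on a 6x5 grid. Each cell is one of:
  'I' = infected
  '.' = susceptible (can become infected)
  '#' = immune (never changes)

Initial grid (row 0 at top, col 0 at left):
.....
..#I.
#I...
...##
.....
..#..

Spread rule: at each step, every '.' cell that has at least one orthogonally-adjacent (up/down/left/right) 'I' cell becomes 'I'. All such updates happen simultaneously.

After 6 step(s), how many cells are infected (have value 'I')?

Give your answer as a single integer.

Step 0 (initial): 2 infected
Step 1: +6 new -> 8 infected
Step 2: +8 new -> 16 infected
Step 3: +4 new -> 20 infected
Step 4: +2 new -> 22 infected
Step 5: +2 new -> 24 infected
Step 6: +1 new -> 25 infected

Answer: 25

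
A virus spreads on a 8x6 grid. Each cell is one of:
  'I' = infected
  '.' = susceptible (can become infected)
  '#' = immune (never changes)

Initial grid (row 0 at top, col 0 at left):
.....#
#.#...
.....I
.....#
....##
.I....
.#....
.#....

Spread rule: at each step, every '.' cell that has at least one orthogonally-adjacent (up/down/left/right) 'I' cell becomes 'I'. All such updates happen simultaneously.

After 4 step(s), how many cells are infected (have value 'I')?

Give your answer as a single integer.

Answer: 34

Derivation:
Step 0 (initial): 2 infected
Step 1: +5 new -> 7 infected
Step 2: +9 new -> 16 infected
Step 3: +12 new -> 28 infected
Step 4: +6 new -> 34 infected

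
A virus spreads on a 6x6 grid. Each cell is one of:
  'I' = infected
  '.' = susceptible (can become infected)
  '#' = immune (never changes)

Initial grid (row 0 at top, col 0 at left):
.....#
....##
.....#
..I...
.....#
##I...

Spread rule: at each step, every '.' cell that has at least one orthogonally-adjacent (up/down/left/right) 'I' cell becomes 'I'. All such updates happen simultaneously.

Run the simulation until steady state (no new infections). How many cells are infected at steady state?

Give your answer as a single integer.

Step 0 (initial): 2 infected
Step 1: +5 new -> 7 infected
Step 2: +8 new -> 15 infected
Step 3: +9 new -> 24 infected
Step 4: +3 new -> 27 infected
Step 5: +2 new -> 29 infected
Step 6: +0 new -> 29 infected

Answer: 29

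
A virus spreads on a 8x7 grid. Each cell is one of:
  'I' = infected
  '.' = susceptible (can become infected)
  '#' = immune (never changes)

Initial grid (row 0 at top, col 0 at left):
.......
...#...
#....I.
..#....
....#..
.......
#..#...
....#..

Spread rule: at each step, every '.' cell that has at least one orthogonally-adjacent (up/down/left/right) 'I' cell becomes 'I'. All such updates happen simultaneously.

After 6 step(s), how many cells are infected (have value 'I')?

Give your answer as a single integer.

Answer: 39

Derivation:
Step 0 (initial): 1 infected
Step 1: +4 new -> 5 infected
Step 2: +7 new -> 12 infected
Step 3: +6 new -> 18 infected
Step 4: +7 new -> 25 infected
Step 5: +8 new -> 33 infected
Step 6: +6 new -> 39 infected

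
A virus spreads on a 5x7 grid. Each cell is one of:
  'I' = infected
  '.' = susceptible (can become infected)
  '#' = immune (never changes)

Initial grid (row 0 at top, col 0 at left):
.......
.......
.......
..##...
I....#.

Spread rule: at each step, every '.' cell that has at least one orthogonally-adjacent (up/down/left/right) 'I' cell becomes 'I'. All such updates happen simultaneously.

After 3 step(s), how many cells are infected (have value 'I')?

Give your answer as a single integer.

Answer: 9

Derivation:
Step 0 (initial): 1 infected
Step 1: +2 new -> 3 infected
Step 2: +3 new -> 6 infected
Step 3: +3 new -> 9 infected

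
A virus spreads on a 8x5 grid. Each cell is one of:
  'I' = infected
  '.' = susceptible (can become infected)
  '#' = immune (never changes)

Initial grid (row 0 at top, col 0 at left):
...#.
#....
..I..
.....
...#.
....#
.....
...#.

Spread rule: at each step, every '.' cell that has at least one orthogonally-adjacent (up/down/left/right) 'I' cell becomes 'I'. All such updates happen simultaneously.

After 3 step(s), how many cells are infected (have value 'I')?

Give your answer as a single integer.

Step 0 (initial): 1 infected
Step 1: +4 new -> 5 infected
Step 2: +8 new -> 13 infected
Step 3: +6 new -> 19 infected

Answer: 19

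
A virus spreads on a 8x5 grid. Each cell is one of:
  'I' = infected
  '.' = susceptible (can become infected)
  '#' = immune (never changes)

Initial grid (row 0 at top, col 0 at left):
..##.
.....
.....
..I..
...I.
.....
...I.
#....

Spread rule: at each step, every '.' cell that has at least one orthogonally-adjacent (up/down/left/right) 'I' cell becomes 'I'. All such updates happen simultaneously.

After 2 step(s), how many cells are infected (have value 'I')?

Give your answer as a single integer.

Step 0 (initial): 3 infected
Step 1: +9 new -> 12 infected
Step 2: +11 new -> 23 infected

Answer: 23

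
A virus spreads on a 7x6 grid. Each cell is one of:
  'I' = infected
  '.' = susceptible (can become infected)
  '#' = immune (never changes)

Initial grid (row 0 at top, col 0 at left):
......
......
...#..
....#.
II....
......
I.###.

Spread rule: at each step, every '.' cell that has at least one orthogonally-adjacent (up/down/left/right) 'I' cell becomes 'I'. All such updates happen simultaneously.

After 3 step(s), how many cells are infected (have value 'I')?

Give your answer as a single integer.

Answer: 20

Derivation:
Step 0 (initial): 3 infected
Step 1: +6 new -> 9 infected
Step 2: +5 new -> 14 infected
Step 3: +6 new -> 20 infected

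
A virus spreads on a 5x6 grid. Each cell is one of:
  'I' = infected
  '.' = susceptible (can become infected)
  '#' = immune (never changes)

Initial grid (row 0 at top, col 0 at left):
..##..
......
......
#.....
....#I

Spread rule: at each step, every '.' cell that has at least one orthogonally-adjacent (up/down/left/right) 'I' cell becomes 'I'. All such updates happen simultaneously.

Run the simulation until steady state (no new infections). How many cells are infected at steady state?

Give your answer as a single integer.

Step 0 (initial): 1 infected
Step 1: +1 new -> 2 infected
Step 2: +2 new -> 4 infected
Step 3: +3 new -> 7 infected
Step 4: +5 new -> 12 infected
Step 5: +5 new -> 17 infected
Step 6: +3 new -> 20 infected
Step 7: +3 new -> 23 infected
Step 8: +2 new -> 25 infected
Step 9: +1 new -> 26 infected
Step 10: +0 new -> 26 infected

Answer: 26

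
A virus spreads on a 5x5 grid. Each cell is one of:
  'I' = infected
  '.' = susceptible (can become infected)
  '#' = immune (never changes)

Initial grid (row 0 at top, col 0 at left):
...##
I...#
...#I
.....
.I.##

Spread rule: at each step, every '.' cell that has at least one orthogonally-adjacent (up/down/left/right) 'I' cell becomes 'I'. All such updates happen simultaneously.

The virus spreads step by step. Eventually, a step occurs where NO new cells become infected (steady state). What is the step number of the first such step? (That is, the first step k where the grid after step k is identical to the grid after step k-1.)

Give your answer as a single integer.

Step 0 (initial): 3 infected
Step 1: +7 new -> 10 infected
Step 2: +6 new -> 16 infected
Step 3: +3 new -> 19 infected
Step 4: +0 new -> 19 infected

Answer: 4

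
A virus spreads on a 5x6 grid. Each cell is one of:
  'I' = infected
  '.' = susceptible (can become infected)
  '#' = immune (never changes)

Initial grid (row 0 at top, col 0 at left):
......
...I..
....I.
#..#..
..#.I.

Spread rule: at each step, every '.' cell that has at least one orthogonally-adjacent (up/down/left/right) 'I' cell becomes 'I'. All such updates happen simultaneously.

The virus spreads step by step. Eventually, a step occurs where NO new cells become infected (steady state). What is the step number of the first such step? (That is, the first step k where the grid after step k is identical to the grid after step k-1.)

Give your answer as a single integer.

Answer: 7

Derivation:
Step 0 (initial): 3 infected
Step 1: +8 new -> 11 infected
Step 2: +6 new -> 17 infected
Step 3: +5 new -> 22 infected
Step 4: +3 new -> 25 infected
Step 5: +1 new -> 26 infected
Step 6: +1 new -> 27 infected
Step 7: +0 new -> 27 infected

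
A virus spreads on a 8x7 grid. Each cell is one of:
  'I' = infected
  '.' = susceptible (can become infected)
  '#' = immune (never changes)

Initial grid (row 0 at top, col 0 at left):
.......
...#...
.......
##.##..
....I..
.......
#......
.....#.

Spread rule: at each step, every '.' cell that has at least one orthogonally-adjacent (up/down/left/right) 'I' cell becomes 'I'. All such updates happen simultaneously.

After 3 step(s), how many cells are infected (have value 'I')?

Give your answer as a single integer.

Step 0 (initial): 1 infected
Step 1: +3 new -> 4 infected
Step 2: +6 new -> 10 infected
Step 3: +9 new -> 19 infected

Answer: 19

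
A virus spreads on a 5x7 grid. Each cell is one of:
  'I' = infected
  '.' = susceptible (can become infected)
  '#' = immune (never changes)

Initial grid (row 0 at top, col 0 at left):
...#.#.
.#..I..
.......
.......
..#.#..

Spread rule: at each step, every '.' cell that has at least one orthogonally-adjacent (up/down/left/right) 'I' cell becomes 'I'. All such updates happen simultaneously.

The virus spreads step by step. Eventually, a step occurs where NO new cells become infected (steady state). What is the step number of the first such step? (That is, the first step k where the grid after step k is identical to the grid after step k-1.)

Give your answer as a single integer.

Step 0 (initial): 1 infected
Step 1: +4 new -> 5 infected
Step 2: +5 new -> 10 infected
Step 3: +6 new -> 16 infected
Step 4: +6 new -> 22 infected
Step 5: +4 new -> 26 infected
Step 6: +3 new -> 29 infected
Step 7: +1 new -> 30 infected
Step 8: +0 new -> 30 infected

Answer: 8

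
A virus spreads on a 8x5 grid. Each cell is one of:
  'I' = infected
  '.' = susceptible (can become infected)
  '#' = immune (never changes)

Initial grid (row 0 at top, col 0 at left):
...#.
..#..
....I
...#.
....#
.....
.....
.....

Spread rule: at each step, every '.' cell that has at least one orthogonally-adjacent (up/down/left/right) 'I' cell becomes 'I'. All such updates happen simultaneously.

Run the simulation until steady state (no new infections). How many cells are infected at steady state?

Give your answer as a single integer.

Step 0 (initial): 1 infected
Step 1: +3 new -> 4 infected
Step 2: +3 new -> 7 infected
Step 3: +2 new -> 9 infected
Step 4: +4 new -> 13 infected
Step 5: +6 new -> 19 infected
Step 6: +6 new -> 25 infected
Step 7: +5 new -> 30 infected
Step 8: +4 new -> 34 infected
Step 9: +2 new -> 36 infected
Step 10: +0 new -> 36 infected

Answer: 36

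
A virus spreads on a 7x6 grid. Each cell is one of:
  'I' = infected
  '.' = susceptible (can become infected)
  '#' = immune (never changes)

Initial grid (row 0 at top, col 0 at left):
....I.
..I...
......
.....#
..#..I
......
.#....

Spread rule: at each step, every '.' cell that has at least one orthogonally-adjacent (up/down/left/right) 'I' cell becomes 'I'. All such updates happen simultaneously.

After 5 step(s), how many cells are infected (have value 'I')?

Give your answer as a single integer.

Step 0 (initial): 3 infected
Step 1: +9 new -> 12 infected
Step 2: +11 new -> 23 infected
Step 3: +7 new -> 30 infected
Step 4: +4 new -> 34 infected
Step 5: +3 new -> 37 infected

Answer: 37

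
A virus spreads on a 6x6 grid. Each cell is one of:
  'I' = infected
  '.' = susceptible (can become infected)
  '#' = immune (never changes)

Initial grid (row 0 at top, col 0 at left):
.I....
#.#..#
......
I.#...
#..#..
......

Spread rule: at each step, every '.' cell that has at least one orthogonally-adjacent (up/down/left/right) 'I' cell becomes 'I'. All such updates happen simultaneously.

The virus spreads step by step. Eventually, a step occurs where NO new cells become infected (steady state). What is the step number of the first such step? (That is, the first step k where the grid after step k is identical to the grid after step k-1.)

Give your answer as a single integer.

Answer: 9

Derivation:
Step 0 (initial): 2 infected
Step 1: +5 new -> 7 infected
Step 2: +3 new -> 10 infected
Step 3: +5 new -> 15 infected
Step 4: +5 new -> 20 infected
Step 5: +3 new -> 23 infected
Step 6: +3 new -> 26 infected
Step 7: +3 new -> 29 infected
Step 8: +1 new -> 30 infected
Step 9: +0 new -> 30 infected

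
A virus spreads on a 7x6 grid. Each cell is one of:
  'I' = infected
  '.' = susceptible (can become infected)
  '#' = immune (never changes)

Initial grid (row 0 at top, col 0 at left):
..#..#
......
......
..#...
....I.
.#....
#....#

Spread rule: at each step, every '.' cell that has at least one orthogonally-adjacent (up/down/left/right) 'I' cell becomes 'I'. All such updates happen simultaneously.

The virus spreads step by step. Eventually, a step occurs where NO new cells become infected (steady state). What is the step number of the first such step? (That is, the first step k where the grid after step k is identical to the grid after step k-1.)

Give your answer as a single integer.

Step 0 (initial): 1 infected
Step 1: +4 new -> 5 infected
Step 2: +7 new -> 12 infected
Step 3: +6 new -> 18 infected
Step 4: +7 new -> 25 infected
Step 5: +6 new -> 31 infected
Step 6: +2 new -> 33 infected
Step 7: +2 new -> 35 infected
Step 8: +1 new -> 36 infected
Step 9: +0 new -> 36 infected

Answer: 9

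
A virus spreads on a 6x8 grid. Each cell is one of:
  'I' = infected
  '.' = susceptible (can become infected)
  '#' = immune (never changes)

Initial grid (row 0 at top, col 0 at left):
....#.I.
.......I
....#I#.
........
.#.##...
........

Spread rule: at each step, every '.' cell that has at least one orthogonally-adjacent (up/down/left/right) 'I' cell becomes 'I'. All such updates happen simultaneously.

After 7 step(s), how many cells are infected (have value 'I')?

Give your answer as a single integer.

Answer: 41

Derivation:
Step 0 (initial): 3 infected
Step 1: +6 new -> 9 infected
Step 2: +5 new -> 14 infected
Step 3: +5 new -> 19 infected
Step 4: +7 new -> 26 infected
Step 5: +6 new -> 32 infected
Step 6: +5 new -> 37 infected
Step 7: +4 new -> 41 infected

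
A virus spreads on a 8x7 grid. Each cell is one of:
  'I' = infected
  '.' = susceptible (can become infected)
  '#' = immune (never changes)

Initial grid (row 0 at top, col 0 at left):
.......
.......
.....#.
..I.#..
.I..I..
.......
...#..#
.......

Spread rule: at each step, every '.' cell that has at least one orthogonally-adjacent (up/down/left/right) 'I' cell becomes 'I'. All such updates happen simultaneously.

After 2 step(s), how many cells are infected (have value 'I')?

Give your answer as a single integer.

Answer: 24

Derivation:
Step 0 (initial): 3 infected
Step 1: +9 new -> 12 infected
Step 2: +12 new -> 24 infected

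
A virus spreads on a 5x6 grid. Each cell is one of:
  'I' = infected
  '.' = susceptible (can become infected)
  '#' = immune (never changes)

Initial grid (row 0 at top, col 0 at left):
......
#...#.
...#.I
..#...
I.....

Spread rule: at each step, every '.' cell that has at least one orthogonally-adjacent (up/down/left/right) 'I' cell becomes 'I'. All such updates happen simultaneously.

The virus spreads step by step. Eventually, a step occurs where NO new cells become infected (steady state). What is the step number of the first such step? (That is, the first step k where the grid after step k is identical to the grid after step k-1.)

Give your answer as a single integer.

Answer: 7

Derivation:
Step 0 (initial): 2 infected
Step 1: +5 new -> 7 infected
Step 2: +6 new -> 13 infected
Step 3: +5 new -> 18 infected
Step 4: +3 new -> 21 infected
Step 5: +4 new -> 25 infected
Step 6: +1 new -> 26 infected
Step 7: +0 new -> 26 infected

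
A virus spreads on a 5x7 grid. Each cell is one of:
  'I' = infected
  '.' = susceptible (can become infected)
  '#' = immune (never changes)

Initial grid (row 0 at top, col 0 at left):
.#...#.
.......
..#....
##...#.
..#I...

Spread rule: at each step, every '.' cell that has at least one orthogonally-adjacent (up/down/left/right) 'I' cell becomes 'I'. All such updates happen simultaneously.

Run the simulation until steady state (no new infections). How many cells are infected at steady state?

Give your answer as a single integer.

Answer: 26

Derivation:
Step 0 (initial): 1 infected
Step 1: +2 new -> 3 infected
Step 2: +4 new -> 7 infected
Step 3: +3 new -> 10 infected
Step 4: +5 new -> 15 infected
Step 5: +5 new -> 20 infected
Step 6: +3 new -> 23 infected
Step 7: +3 new -> 26 infected
Step 8: +0 new -> 26 infected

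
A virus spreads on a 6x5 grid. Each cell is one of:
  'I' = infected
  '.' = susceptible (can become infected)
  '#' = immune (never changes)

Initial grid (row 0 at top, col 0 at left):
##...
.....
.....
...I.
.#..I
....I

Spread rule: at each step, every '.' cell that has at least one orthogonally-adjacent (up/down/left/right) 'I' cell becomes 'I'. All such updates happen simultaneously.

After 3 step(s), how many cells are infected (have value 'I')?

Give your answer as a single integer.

Step 0 (initial): 3 infected
Step 1: +5 new -> 8 infected
Step 2: +6 new -> 14 infected
Step 3: +6 new -> 20 infected

Answer: 20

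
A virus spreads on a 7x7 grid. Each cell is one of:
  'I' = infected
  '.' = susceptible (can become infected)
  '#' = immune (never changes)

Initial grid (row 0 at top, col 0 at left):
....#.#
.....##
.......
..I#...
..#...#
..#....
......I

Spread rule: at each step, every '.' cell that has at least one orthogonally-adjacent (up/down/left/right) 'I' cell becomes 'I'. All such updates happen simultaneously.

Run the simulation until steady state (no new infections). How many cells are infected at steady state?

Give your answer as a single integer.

Step 0 (initial): 2 infected
Step 1: +4 new -> 6 infected
Step 2: +7 new -> 13 infected
Step 3: +10 new -> 23 infected
Step 4: +12 new -> 35 infected
Step 5: +5 new -> 40 infected
Step 6: +0 new -> 40 infected

Answer: 40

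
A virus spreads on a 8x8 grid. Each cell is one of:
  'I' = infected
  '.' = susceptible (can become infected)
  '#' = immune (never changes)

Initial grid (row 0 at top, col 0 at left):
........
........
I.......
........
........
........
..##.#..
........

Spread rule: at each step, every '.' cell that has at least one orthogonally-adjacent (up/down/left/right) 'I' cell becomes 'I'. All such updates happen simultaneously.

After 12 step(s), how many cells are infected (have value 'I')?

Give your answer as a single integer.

Step 0 (initial): 1 infected
Step 1: +3 new -> 4 infected
Step 2: +5 new -> 9 infected
Step 3: +6 new -> 15 infected
Step 4: +7 new -> 22 infected
Step 5: +8 new -> 30 infected
Step 6: +7 new -> 37 infected
Step 7: +7 new -> 44 infected
Step 8: +7 new -> 51 infected
Step 9: +4 new -> 55 infected
Step 10: +3 new -> 58 infected
Step 11: +2 new -> 60 infected
Step 12: +1 new -> 61 infected

Answer: 61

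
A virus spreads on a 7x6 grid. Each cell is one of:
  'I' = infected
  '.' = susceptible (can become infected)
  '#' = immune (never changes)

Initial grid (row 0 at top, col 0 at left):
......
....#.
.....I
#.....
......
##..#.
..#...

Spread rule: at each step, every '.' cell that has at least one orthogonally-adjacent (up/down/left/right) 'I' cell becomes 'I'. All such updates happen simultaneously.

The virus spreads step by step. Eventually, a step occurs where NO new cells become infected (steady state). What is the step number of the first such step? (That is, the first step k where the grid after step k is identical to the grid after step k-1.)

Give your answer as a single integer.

Answer: 8

Derivation:
Step 0 (initial): 1 infected
Step 1: +3 new -> 4 infected
Step 2: +4 new -> 8 infected
Step 3: +6 new -> 14 infected
Step 4: +6 new -> 20 infected
Step 5: +7 new -> 27 infected
Step 6: +5 new -> 32 infected
Step 7: +2 new -> 34 infected
Step 8: +0 new -> 34 infected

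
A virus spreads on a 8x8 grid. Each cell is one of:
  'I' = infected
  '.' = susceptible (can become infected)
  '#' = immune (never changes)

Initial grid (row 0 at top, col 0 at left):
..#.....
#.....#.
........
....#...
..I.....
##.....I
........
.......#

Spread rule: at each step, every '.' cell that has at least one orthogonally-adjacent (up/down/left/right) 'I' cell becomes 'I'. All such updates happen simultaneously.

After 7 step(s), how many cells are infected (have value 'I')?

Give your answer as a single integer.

Step 0 (initial): 2 infected
Step 1: +7 new -> 9 infected
Step 2: +11 new -> 20 infected
Step 3: +13 new -> 33 infected
Step 4: +12 new -> 45 infected
Step 5: +7 new -> 52 infected
Step 6: +4 new -> 56 infected
Step 7: +1 new -> 57 infected

Answer: 57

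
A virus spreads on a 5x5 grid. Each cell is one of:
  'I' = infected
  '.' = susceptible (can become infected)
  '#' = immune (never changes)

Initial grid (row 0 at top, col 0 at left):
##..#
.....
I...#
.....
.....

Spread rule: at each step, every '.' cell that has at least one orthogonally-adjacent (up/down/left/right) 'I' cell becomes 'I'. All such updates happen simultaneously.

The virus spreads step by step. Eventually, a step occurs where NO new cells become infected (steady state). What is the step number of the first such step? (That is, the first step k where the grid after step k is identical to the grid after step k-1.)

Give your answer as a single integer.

Answer: 7

Derivation:
Step 0 (initial): 1 infected
Step 1: +3 new -> 4 infected
Step 2: +4 new -> 8 infected
Step 3: +4 new -> 12 infected
Step 4: +4 new -> 16 infected
Step 5: +4 new -> 20 infected
Step 6: +1 new -> 21 infected
Step 7: +0 new -> 21 infected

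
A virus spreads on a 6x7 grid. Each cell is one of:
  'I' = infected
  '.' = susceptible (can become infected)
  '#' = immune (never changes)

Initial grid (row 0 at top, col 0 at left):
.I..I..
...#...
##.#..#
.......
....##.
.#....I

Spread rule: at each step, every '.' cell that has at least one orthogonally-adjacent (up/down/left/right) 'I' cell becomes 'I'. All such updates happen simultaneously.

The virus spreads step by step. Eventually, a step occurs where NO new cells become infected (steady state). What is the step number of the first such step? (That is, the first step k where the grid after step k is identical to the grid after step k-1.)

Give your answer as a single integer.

Answer: 9

Derivation:
Step 0 (initial): 3 infected
Step 1: +8 new -> 11 infected
Step 2: +7 new -> 18 infected
Step 3: +6 new -> 24 infected
Step 4: +4 new -> 28 infected
Step 5: +2 new -> 30 infected
Step 6: +2 new -> 32 infected
Step 7: +1 new -> 33 infected
Step 8: +1 new -> 34 infected
Step 9: +0 new -> 34 infected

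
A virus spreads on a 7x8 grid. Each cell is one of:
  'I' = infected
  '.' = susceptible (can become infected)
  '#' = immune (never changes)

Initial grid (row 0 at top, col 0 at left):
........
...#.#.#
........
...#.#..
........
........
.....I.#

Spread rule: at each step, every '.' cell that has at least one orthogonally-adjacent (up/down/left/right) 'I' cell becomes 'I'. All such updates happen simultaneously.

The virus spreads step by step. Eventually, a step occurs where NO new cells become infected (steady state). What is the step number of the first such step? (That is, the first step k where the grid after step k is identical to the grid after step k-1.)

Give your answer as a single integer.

Step 0 (initial): 1 infected
Step 1: +3 new -> 4 infected
Step 2: +4 new -> 8 infected
Step 3: +5 new -> 13 infected
Step 4: +6 new -> 19 infected
Step 5: +6 new -> 25 infected
Step 6: +8 new -> 33 infected
Step 7: +5 new -> 38 infected
Step 8: +6 new -> 44 infected
Step 9: +3 new -> 47 infected
Step 10: +2 new -> 49 infected
Step 11: +1 new -> 50 infected
Step 12: +0 new -> 50 infected

Answer: 12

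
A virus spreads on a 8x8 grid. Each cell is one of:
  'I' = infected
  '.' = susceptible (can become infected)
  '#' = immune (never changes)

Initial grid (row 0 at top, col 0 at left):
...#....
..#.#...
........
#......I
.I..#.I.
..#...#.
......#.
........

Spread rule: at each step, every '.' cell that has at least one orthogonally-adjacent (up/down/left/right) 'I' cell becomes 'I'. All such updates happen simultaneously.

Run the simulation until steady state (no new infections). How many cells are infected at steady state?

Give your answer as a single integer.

Answer: 56

Derivation:
Step 0 (initial): 3 infected
Step 1: +8 new -> 11 infected
Step 2: +10 new -> 21 infected
Step 3: +15 new -> 36 infected
Step 4: +12 new -> 48 infected
Step 5: +7 new -> 55 infected
Step 6: +1 new -> 56 infected
Step 7: +0 new -> 56 infected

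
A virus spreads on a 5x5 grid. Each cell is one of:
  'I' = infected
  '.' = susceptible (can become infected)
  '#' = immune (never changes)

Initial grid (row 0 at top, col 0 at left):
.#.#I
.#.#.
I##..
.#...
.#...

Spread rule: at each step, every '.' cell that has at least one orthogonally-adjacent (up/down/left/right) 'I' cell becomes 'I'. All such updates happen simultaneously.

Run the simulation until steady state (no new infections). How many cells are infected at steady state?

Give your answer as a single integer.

Answer: 15

Derivation:
Step 0 (initial): 2 infected
Step 1: +3 new -> 5 infected
Step 2: +3 new -> 8 infected
Step 3: +2 new -> 10 infected
Step 4: +2 new -> 12 infected
Step 5: +2 new -> 14 infected
Step 6: +1 new -> 15 infected
Step 7: +0 new -> 15 infected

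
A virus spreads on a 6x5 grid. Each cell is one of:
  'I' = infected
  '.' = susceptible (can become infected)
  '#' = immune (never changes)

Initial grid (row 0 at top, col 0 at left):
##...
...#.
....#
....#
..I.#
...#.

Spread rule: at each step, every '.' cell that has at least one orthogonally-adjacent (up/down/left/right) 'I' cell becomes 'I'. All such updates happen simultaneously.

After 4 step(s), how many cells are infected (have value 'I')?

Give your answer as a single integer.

Answer: 18

Derivation:
Step 0 (initial): 1 infected
Step 1: +4 new -> 5 infected
Step 2: +5 new -> 10 infected
Step 3: +5 new -> 15 infected
Step 4: +3 new -> 18 infected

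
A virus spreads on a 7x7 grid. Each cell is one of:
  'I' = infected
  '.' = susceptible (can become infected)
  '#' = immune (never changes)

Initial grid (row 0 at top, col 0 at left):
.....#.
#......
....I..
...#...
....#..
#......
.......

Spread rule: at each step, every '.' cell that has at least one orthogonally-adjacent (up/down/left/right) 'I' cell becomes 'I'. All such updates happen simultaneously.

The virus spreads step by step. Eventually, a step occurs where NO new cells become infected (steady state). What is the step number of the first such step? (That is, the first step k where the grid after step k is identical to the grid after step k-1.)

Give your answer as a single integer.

Step 0 (initial): 1 infected
Step 1: +4 new -> 5 infected
Step 2: +6 new -> 11 infected
Step 3: +7 new -> 18 infected
Step 4: +8 new -> 26 infected
Step 5: +8 new -> 34 infected
Step 6: +7 new -> 41 infected
Step 7: +2 new -> 43 infected
Step 8: +1 new -> 44 infected
Step 9: +0 new -> 44 infected

Answer: 9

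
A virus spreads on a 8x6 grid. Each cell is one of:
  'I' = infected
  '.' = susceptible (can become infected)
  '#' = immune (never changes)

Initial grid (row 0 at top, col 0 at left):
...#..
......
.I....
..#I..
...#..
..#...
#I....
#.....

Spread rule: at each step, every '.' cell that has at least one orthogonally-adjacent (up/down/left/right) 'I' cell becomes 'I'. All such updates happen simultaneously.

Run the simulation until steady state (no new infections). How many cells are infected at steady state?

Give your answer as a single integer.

Step 0 (initial): 3 infected
Step 1: +9 new -> 12 infected
Step 2: +12 new -> 24 infected
Step 3: +11 new -> 35 infected
Step 4: +5 new -> 40 infected
Step 5: +2 new -> 42 infected
Step 6: +0 new -> 42 infected

Answer: 42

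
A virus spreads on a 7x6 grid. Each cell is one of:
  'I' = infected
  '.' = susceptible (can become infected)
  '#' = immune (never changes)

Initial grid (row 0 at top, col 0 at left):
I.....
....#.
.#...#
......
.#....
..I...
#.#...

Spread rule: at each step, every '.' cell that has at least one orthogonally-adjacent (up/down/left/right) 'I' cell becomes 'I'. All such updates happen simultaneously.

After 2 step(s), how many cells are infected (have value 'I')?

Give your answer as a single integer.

Step 0 (initial): 2 infected
Step 1: +5 new -> 7 infected
Step 2: +9 new -> 16 infected

Answer: 16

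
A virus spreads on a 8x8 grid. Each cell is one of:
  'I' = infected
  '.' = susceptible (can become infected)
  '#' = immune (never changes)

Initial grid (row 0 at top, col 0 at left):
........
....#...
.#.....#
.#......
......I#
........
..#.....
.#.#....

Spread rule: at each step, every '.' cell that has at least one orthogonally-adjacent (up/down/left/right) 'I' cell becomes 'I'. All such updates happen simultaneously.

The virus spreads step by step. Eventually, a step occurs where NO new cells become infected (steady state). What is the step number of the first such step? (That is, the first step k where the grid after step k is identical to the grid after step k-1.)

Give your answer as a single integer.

Answer: 11

Derivation:
Step 0 (initial): 1 infected
Step 1: +3 new -> 4 infected
Step 2: +7 new -> 11 infected
Step 3: +8 new -> 19 infected
Step 4: +10 new -> 29 infected
Step 5: +8 new -> 37 infected
Step 6: +5 new -> 42 infected
Step 7: +5 new -> 47 infected
Step 8: +4 new -> 51 infected
Step 9: +3 new -> 54 infected
Step 10: +1 new -> 55 infected
Step 11: +0 new -> 55 infected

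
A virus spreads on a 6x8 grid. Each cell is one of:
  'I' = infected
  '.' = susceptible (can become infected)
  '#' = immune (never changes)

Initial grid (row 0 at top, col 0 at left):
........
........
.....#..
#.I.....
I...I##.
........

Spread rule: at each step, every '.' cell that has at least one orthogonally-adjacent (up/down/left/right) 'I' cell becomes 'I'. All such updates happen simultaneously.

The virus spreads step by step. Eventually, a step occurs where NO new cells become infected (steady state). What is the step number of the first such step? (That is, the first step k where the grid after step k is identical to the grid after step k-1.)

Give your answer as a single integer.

Step 0 (initial): 3 infected
Step 1: +9 new -> 12 infected
Step 2: +9 new -> 21 infected
Step 3: +7 new -> 28 infected
Step 4: +8 new -> 36 infected
Step 5: +5 new -> 41 infected
Step 6: +2 new -> 43 infected
Step 7: +1 new -> 44 infected
Step 8: +0 new -> 44 infected

Answer: 8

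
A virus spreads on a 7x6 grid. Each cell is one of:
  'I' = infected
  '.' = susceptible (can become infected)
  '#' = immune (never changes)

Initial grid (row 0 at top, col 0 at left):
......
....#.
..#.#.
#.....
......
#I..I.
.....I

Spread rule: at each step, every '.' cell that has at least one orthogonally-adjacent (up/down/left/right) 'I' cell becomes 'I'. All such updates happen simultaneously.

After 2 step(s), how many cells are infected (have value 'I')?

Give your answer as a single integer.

Step 0 (initial): 3 infected
Step 1: +7 new -> 10 infected
Step 2: +9 new -> 19 infected

Answer: 19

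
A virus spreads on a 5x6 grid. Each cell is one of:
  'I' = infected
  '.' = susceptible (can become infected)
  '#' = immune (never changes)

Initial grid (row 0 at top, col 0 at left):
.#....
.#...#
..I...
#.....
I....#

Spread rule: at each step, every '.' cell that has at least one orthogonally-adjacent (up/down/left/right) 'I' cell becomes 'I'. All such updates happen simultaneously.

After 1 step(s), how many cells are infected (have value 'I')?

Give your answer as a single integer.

Step 0 (initial): 2 infected
Step 1: +5 new -> 7 infected

Answer: 7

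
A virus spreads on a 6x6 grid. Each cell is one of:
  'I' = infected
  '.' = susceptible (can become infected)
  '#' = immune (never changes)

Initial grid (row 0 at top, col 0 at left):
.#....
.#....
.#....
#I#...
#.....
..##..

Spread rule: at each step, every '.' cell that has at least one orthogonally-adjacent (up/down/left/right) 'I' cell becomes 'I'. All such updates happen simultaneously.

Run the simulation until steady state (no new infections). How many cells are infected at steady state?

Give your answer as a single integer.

Answer: 25

Derivation:
Step 0 (initial): 1 infected
Step 1: +1 new -> 2 infected
Step 2: +2 new -> 4 infected
Step 3: +2 new -> 6 infected
Step 4: +2 new -> 8 infected
Step 5: +4 new -> 12 infected
Step 6: +5 new -> 17 infected
Step 7: +4 new -> 21 infected
Step 8: +3 new -> 24 infected
Step 9: +1 new -> 25 infected
Step 10: +0 new -> 25 infected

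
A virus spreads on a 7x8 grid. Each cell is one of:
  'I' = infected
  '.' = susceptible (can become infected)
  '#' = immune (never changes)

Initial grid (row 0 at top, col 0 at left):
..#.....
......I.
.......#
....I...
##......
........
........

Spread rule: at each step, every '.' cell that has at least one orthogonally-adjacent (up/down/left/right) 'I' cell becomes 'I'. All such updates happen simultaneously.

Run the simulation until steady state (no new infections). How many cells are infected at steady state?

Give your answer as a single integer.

Answer: 52

Derivation:
Step 0 (initial): 2 infected
Step 1: +8 new -> 10 infected
Step 2: +10 new -> 20 infected
Step 3: +10 new -> 30 infected
Step 4: +9 new -> 39 infected
Step 5: +6 new -> 45 infected
Step 6: +5 new -> 50 infected
Step 7: +2 new -> 52 infected
Step 8: +0 new -> 52 infected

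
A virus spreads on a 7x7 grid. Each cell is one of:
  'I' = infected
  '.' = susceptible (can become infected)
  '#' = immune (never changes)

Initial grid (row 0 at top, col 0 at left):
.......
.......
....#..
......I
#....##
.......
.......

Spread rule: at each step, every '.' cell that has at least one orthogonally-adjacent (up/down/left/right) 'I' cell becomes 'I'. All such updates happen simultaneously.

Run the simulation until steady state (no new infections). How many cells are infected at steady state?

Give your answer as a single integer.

Step 0 (initial): 1 infected
Step 1: +2 new -> 3 infected
Step 2: +3 new -> 6 infected
Step 3: +4 new -> 10 infected
Step 4: +6 new -> 16 infected
Step 5: +8 new -> 24 infected
Step 6: +9 new -> 33 infected
Step 7: +6 new -> 39 infected
Step 8: +4 new -> 43 infected
Step 9: +2 new -> 45 infected
Step 10: +0 new -> 45 infected

Answer: 45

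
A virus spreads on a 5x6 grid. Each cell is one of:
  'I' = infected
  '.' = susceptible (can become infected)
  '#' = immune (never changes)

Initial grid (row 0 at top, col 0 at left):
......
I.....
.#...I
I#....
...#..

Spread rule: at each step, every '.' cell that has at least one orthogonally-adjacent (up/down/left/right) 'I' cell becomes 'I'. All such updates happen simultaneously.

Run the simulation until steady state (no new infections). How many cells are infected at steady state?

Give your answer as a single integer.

Step 0 (initial): 3 infected
Step 1: +7 new -> 10 infected
Step 2: +8 new -> 18 infected
Step 3: +7 new -> 25 infected
Step 4: +2 new -> 27 infected
Step 5: +0 new -> 27 infected

Answer: 27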